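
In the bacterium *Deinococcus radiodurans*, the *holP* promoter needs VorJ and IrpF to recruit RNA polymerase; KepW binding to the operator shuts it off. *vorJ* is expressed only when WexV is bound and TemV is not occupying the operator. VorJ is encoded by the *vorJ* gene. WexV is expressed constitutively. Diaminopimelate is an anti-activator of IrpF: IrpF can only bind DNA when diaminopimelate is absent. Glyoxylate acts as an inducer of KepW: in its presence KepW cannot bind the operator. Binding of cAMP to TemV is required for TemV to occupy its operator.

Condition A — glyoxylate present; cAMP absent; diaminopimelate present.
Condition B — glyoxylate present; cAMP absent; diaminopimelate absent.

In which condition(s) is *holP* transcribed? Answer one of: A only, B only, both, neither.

B only

Condition A:
Glyoxylate is present, so KepW is inactive.
WexV is produced constitutively and is active.
cAMP is absent, so TemV is inactive.
No repressor is bound and WexV is active, so *vorJ* is transcribed.
So VorJ is produced and active.
Diaminopimelate is present, so IrpF is inactive.
Required activator IrpF is absent, so *holP* is not transcribed.
→ *holP* is OFF in A.
Condition B:
Glyoxylate is present, so KepW is inactive.
WexV is produced constitutively and is active.
cAMP is absent, so TemV is inactive.
No repressor is bound and WexV is active, so *vorJ* is transcribed.
So VorJ is produced and active.
Diaminopimelate is absent, so IrpF is active.
No repressor is bound and VorJ and IrpF are active, so *holP* is transcribed.
→ *holP* is ON in B.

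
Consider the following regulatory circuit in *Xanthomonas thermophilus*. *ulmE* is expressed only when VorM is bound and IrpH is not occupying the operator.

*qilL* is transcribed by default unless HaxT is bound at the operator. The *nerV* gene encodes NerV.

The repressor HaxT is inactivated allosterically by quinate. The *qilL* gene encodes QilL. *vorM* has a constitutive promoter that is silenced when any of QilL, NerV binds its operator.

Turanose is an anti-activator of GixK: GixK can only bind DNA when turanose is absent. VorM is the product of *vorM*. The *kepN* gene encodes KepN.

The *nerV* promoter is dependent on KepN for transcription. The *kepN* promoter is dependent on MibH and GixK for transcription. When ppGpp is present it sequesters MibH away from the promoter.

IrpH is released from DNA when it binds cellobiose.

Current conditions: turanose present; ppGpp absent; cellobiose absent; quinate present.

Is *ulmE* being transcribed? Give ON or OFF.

OFF

Cellobiose is absent, so IrpH is active.
Quinate is present, so HaxT is inactive.
With no repressor bound, *qilL* is transcribed.
So QilL is produced and active.
ppGpp is absent, so MibH is active.
Turanose is present, so GixK is inactive.
Required activator GixK is absent, so *kepN* is not transcribed.
So KepN is not produced.
Required activator KepN is absent, so *nerV* is not transcribed.
So NerV is not produced.
With repressor QilL bound, *vorM* is not transcribed.
So VorM is not produced.
With repressor IrpH bound, *ulmE* is not transcribed.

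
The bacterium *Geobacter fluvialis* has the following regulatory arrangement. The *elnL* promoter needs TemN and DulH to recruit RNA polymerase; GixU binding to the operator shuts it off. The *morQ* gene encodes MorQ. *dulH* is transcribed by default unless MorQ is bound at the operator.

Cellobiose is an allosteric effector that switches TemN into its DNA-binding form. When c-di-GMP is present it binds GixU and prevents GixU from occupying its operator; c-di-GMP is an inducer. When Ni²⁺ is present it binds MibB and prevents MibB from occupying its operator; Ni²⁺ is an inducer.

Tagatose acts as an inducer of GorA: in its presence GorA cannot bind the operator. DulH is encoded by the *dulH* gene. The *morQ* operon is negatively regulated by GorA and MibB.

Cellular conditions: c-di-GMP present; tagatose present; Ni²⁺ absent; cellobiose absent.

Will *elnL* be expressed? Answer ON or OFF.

OFF

Cellobiose is absent, so TemN is inactive.
Tagatose is present, so GorA is inactive.
Ni²⁺ is absent, so MibB is active.
With repressor MibB bound, *morQ* is not transcribed.
So MorQ is not produced.
With no repressor bound, *dulH* is transcribed.
So DulH is produced and active.
c-di-GMP is present, so GixU is inactive.
Required activator TemN is absent, so *elnL* is not transcribed.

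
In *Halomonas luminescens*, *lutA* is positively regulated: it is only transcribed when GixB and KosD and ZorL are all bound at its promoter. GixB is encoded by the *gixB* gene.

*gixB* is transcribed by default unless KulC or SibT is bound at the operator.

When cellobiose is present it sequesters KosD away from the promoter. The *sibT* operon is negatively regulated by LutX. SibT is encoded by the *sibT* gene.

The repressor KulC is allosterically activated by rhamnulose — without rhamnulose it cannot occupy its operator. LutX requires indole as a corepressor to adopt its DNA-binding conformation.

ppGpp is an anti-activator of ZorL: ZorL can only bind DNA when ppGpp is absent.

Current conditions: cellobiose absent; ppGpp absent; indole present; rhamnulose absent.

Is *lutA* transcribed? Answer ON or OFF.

ON

Rhamnulose is absent, so KulC is inactive.
Indole is present, so LutX is active.
With repressor LutX bound, *sibT* is not transcribed.
So SibT is not produced.
With no repressor bound, *gixB* is transcribed.
So GixB is produced and active.
Cellobiose is absent, so KosD is active.
ppGpp is absent, so ZorL is active.
No repressor is bound and GixB and KosD and ZorL are active, so *lutA* is transcribed.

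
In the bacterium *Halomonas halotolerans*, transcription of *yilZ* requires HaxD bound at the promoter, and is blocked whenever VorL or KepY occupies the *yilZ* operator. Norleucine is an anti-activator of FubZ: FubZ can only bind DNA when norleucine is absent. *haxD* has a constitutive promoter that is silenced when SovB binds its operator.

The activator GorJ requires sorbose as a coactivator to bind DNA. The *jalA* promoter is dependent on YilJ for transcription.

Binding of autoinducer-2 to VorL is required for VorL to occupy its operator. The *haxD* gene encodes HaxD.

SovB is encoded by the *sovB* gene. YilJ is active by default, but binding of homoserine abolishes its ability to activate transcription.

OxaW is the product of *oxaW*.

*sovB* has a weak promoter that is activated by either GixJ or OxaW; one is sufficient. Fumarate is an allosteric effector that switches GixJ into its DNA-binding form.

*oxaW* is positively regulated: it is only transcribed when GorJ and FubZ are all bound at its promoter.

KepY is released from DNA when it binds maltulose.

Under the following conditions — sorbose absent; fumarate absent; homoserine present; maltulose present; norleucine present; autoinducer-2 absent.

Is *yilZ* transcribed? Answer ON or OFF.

ON

Autoinducer-2 is absent, so VorL is inactive.
Maltulose is present, so KepY is inactive.
Fumarate is absent, so GixJ is inactive.
Sorbose is absent, so GorJ is inactive.
Norleucine is present, so FubZ is inactive.
Required activator GorJ is absent, so *oxaW* is not transcribed.
So OxaW is not produced.
No activator is available at the *sovB* promoter, so *sovB* is not transcribed.
So SovB is not produced.
With no repressor bound, *haxD* is transcribed.
So HaxD is produced and active.
No repressor is bound and HaxD is active, so *yilZ* is transcribed.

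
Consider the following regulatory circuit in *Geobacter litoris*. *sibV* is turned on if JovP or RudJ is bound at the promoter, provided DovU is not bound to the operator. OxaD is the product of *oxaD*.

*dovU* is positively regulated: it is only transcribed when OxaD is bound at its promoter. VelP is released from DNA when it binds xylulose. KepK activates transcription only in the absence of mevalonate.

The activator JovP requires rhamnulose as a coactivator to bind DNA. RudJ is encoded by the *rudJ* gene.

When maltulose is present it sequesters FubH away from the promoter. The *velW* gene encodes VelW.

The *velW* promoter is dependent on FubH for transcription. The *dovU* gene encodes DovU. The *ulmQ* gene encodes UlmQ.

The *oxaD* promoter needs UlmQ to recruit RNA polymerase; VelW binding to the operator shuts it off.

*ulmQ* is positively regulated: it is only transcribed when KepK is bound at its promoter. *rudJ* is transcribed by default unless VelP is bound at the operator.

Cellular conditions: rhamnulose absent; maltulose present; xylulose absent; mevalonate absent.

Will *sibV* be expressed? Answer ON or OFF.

OFF

Rhamnulose is absent, so JovP is inactive.
Maltulose is present, so FubH is inactive.
Required activator FubH is absent, so *velW* is not transcribed.
So VelW is not produced.
Mevalonate is absent, so KepK is active.
No repressor is bound and KepK is active, so *ulmQ* is transcribed.
So UlmQ is produced and active.
No repressor is bound and UlmQ is active, so *oxaD* is transcribed.
So OxaD is produced and active.
No repressor is bound and OxaD is active, so *dovU* is transcribed.
So DovU is produced and active.
Xylulose is absent, so VelP is active.
With repressor VelP bound, *rudJ* is not transcribed.
So RudJ is not produced.
With repressor DovU bound, *sibV* is not transcribed.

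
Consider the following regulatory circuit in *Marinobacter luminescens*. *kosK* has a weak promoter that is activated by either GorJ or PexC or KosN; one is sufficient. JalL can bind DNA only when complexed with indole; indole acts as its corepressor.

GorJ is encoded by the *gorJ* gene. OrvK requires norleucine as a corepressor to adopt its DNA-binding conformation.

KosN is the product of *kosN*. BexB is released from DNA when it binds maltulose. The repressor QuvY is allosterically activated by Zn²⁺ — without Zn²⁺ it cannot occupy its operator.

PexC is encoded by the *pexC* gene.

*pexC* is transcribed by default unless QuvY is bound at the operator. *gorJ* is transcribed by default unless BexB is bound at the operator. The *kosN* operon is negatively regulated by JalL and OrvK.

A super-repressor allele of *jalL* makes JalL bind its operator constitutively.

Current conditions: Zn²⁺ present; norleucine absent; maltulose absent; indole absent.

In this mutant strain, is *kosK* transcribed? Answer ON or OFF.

Maltulose is absent, so BexB is active.
With repressor BexB bound, *gorJ* is not transcribed.
So GorJ is not produced.
Zn²⁺ is present, so QuvY is active.
With repressor QuvY bound, *pexC* is not transcribed.
So PexC is not produced.
JalL is constitutively active in this strain.
Norleucine is absent, so OrvK is inactive.
With repressor JalL bound, *kosN* is not transcribed.
So KosN is not produced.
No activator is available at the *kosK* promoter, so *kosK* is not transcribed.

OFF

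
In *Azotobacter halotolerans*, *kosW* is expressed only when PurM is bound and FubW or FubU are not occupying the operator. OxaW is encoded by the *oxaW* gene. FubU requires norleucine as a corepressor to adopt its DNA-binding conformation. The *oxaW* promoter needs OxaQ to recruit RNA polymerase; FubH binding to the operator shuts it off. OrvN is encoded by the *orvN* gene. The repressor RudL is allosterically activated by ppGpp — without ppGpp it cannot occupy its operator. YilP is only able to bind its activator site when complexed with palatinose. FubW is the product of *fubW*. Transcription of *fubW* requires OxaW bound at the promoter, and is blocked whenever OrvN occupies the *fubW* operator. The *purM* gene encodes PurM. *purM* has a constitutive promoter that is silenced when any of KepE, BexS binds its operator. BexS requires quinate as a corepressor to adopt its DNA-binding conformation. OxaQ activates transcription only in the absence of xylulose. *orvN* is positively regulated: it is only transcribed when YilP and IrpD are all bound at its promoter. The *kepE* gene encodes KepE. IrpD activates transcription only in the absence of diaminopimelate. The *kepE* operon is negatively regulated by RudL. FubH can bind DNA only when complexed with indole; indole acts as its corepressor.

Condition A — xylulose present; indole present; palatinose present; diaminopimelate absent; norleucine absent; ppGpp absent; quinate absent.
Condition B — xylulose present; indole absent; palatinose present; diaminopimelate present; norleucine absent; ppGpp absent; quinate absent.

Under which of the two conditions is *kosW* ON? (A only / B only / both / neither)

Condition A:
Xylulose is present, so OxaQ is inactive.
Indole is present, so FubH is active.
With repressor FubH bound, *oxaW* is not transcribed.
So OxaW is not produced.
Palatinose is present, so YilP is active.
Diaminopimelate is absent, so IrpD is active.
No repressor is bound and YilP and IrpD are active, so *orvN* is transcribed.
So OrvN is produced and active.
With repressor OrvN bound, *fubW* is not transcribed.
So FubW is not produced.
Norleucine is absent, so FubU is inactive.
ppGpp is absent, so RudL is inactive.
With no repressor bound, *kepE* is transcribed.
So KepE is produced and active.
Quinate is absent, so BexS is inactive.
With repressor KepE bound, *purM* is not transcribed.
So PurM is not produced.
Required activator PurM is absent, so *kosW* is not transcribed.
→ *kosW* is OFF in A.
Condition B:
Xylulose is present, so OxaQ is inactive.
Indole is absent, so FubH is inactive.
Required activator OxaQ is absent, so *oxaW* is not transcribed.
So OxaW is not produced.
Palatinose is present, so YilP is active.
Diaminopimelate is present, so IrpD is inactive.
Required activator IrpD is absent, so *orvN* is not transcribed.
So OrvN is not produced.
Required activator OxaW is absent, so *fubW* is not transcribed.
So FubW is not produced.
Norleucine is absent, so FubU is inactive.
ppGpp is absent, so RudL is inactive.
With no repressor bound, *kepE* is transcribed.
So KepE is produced and active.
Quinate is absent, so BexS is inactive.
With repressor KepE bound, *purM* is not transcribed.
So PurM is not produced.
Required activator PurM is absent, so *kosW* is not transcribed.
→ *kosW* is OFF in B.

neither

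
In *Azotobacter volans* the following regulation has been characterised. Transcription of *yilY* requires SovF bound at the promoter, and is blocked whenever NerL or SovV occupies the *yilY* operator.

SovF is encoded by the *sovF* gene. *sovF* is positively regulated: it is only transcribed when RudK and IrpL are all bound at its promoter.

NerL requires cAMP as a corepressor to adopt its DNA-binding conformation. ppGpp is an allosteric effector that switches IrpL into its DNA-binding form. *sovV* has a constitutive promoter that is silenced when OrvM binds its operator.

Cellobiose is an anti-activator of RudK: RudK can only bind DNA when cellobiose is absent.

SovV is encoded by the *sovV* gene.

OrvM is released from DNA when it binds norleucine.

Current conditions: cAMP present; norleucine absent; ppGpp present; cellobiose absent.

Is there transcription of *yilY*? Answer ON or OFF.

OFF

cAMP is present, so NerL is active.
Cellobiose is absent, so RudK is active.
ppGpp is present, so IrpL is active.
No repressor is bound and RudK and IrpL are active, so *sovF* is transcribed.
So SovF is produced and active.
Norleucine is absent, so OrvM is active.
With repressor OrvM bound, *sovV* is not transcribed.
So SovV is not produced.
With repressor NerL bound, *yilY* is not transcribed.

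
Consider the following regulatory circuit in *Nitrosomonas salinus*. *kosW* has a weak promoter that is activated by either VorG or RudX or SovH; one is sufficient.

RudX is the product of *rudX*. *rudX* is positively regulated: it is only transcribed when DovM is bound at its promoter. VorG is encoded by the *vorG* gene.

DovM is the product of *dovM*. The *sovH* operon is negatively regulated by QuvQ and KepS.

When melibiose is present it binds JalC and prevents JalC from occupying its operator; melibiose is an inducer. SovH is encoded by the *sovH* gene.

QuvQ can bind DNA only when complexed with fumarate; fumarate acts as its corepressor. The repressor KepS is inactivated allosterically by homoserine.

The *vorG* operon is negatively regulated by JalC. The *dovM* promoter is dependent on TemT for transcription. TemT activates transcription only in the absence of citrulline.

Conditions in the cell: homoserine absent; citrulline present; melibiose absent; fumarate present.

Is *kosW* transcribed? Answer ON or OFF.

Melibiose is absent, so JalC is active.
With repressor JalC bound, *vorG* is not transcribed.
So VorG is not produced.
Citrulline is present, so TemT is inactive.
Required activator TemT is absent, so *dovM* is not transcribed.
So DovM is not produced.
Required activator DovM is absent, so *rudX* is not transcribed.
So RudX is not produced.
Fumarate is present, so QuvQ is active.
Homoserine is absent, so KepS is active.
With repressor QuvQ bound, *sovH* is not transcribed.
So SovH is not produced.
No activator is available at the *kosW* promoter, so *kosW* is not transcribed.

OFF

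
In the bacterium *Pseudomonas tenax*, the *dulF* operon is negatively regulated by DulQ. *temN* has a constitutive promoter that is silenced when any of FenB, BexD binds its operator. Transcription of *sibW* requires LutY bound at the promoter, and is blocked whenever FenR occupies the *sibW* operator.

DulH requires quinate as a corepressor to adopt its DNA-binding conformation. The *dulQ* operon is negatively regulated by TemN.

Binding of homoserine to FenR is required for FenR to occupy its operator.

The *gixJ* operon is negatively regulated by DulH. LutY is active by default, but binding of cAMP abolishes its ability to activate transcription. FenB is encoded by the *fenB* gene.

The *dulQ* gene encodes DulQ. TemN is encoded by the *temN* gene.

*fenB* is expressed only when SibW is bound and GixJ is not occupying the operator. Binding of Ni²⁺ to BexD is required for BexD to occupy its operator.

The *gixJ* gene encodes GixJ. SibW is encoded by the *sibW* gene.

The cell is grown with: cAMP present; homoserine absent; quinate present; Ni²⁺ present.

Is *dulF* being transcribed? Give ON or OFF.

OFF

cAMP is present, so LutY is inactive.
Homoserine is absent, so FenR is inactive.
Required activator LutY is absent, so *sibW* is not transcribed.
So SibW is not produced.
Quinate is present, so DulH is active.
With repressor DulH bound, *gixJ* is not transcribed.
So GixJ is not produced.
Required activator SibW is absent, so *fenB* is not transcribed.
So FenB is not produced.
Ni²⁺ is present, so BexD is active.
With repressor BexD bound, *temN* is not transcribed.
So TemN is not produced.
With no repressor bound, *dulQ* is transcribed.
So DulQ is produced and active.
With repressor DulQ bound, *dulF* is not transcribed.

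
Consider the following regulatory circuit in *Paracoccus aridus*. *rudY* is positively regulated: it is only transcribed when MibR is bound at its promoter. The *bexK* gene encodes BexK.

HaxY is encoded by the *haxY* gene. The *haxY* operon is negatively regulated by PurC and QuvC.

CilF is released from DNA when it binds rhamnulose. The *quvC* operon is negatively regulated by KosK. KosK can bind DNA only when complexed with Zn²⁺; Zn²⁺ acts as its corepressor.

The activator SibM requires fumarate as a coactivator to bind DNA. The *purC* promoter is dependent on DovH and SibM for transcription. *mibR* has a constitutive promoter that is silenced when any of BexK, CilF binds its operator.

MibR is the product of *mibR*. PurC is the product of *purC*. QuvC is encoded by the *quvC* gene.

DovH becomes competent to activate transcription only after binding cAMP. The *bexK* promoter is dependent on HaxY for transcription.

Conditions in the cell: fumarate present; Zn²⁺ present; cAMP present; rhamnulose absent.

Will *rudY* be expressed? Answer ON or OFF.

OFF

cAMP is present, so DovH is active.
Fumarate is present, so SibM is active.
No repressor is bound and DovH and SibM are active, so *purC* is transcribed.
So PurC is produced and active.
Zn²⁺ is present, so KosK is active.
With repressor KosK bound, *quvC* is not transcribed.
So QuvC is not produced.
With repressor PurC bound, *haxY* is not transcribed.
So HaxY is not produced.
Required activator HaxY is absent, so *bexK* is not transcribed.
So BexK is not produced.
Rhamnulose is absent, so CilF is active.
With repressor CilF bound, *mibR* is not transcribed.
So MibR is not produced.
Required activator MibR is absent, so *rudY* is not transcribed.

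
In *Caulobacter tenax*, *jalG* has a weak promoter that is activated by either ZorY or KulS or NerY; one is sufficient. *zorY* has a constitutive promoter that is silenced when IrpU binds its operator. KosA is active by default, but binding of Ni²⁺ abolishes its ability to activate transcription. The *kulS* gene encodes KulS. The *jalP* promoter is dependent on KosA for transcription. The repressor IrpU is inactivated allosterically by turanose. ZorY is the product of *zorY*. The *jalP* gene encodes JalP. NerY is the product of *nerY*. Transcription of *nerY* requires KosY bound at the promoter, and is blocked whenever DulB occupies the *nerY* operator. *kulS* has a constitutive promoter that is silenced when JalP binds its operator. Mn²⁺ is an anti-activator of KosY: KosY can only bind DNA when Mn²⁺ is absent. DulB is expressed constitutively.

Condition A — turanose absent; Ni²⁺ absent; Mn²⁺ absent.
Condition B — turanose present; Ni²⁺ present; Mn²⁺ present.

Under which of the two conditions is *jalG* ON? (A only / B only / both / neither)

B only

Condition A:
Turanose is absent, so IrpU is active.
With repressor IrpU bound, *zorY* is not transcribed.
So ZorY is not produced.
Ni²⁺ is absent, so KosA is active.
No repressor is bound and KosA is active, so *jalP* is transcribed.
So JalP is produced and active.
With repressor JalP bound, *kulS* is not transcribed.
So KulS is not produced.
DulB is produced constitutively and is active.
Mn²⁺ is absent, so KosY is active.
With repressor DulB bound, *nerY* is not transcribed.
So NerY is not produced.
No activator is available at the *jalG* promoter, so *jalG* is not transcribed.
→ *jalG* is OFF in A.
Condition B:
Turanose is present, so IrpU is inactive.
With no repressor bound, *zorY* is transcribed.
So ZorY is produced and active.
Ni²⁺ is present, so KosA is inactive.
Required activator KosA is absent, so *jalP* is not transcribed.
So JalP is not produced.
With no repressor bound, *kulS* is transcribed.
So KulS is produced and active.
DulB is produced constitutively and is active.
Mn²⁺ is present, so KosY is inactive.
With repressor DulB bound, *nerY* is not transcribed.
So NerY is not produced.
Activator ZorY is present, so *jalG* is transcribed.
→ *jalG* is ON in B.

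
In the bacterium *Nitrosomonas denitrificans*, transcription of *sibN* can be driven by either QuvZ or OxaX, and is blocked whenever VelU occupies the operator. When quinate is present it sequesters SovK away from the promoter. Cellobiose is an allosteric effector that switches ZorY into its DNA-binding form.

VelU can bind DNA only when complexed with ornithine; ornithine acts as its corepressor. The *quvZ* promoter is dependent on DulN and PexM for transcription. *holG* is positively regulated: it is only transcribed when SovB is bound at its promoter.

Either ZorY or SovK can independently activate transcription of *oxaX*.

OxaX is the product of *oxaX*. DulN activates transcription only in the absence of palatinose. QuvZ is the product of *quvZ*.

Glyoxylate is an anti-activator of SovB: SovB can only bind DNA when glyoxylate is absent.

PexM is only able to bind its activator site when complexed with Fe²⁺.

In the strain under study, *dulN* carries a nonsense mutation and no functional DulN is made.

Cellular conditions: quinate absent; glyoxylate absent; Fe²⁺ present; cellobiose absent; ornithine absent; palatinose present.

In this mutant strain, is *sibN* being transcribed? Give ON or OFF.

Ornithine is absent, so VelU is inactive.
DulN is non-functional in this strain, so it has no effect.
Fe²⁺ is present, so PexM is active.
Required activator DulN is absent, so *quvZ* is not transcribed.
So QuvZ is not produced.
Cellobiose is absent, so ZorY is inactive.
Quinate is absent, so SovK is active.
Activator SovK is present, so *oxaX* is transcribed.
So OxaX is produced and active.
Activator OxaX is present, so *sibN* is transcribed.

ON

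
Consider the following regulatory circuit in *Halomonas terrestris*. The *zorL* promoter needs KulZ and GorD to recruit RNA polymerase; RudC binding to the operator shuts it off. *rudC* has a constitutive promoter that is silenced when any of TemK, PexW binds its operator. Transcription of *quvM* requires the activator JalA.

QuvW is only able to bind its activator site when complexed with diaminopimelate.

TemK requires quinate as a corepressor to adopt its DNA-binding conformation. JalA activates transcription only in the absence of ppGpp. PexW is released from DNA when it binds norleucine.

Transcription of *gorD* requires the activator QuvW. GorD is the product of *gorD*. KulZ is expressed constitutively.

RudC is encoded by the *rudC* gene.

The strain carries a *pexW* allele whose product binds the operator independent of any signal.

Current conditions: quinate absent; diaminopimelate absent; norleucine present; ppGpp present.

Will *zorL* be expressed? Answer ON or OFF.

KulZ is produced constitutively and is active.
Quinate is absent, so TemK is inactive.
PexW is constitutively active in this strain.
With repressor PexW bound, *rudC* is not transcribed.
So RudC is not produced.
Diaminopimelate is absent, so QuvW is inactive.
Required activator QuvW is absent, so *gorD* is not transcribed.
So GorD is not produced.
Required activator GorD is absent, so *zorL* is not transcribed.

OFF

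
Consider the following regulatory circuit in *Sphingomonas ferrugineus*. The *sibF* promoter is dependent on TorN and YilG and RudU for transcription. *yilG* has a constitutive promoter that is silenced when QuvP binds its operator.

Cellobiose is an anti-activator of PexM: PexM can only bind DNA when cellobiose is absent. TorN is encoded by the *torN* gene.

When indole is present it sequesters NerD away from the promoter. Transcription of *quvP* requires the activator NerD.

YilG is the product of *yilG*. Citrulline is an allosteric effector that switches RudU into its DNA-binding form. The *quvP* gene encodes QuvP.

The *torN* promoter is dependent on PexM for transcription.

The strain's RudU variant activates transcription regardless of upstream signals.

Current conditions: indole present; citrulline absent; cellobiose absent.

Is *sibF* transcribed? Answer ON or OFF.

ON

Cellobiose is absent, so PexM is active.
No repressor is bound and PexM is active, so *torN* is transcribed.
So TorN is produced and active.
Indole is present, so NerD is inactive.
Required activator NerD is absent, so *quvP* is not transcribed.
So QuvP is not produced.
With no repressor bound, *yilG* is transcribed.
So YilG is produced and active.
RudU is constitutively active in this strain.
No repressor is bound and TorN and YilG and RudU are active, so *sibF* is transcribed.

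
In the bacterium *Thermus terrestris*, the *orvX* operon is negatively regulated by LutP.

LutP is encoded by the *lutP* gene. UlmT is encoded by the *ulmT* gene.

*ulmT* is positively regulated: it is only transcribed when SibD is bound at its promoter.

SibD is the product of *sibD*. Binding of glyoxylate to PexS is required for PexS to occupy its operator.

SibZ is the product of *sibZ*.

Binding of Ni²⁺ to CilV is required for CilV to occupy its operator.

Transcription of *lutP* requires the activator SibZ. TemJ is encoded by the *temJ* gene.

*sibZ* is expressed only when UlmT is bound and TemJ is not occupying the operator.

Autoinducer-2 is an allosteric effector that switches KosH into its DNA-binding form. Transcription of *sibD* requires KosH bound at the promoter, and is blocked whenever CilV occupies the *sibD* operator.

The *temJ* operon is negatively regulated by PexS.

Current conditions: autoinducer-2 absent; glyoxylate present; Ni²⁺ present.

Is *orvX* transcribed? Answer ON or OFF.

Ni²⁺ is present, so CilV is active.
Autoinducer-2 is absent, so KosH is inactive.
With repressor CilV bound, *sibD* is not transcribed.
So SibD is not produced.
Required activator SibD is absent, so *ulmT* is not transcribed.
So UlmT is not produced.
Glyoxylate is present, so PexS is active.
With repressor PexS bound, *temJ* is not transcribed.
So TemJ is not produced.
Required activator UlmT is absent, so *sibZ* is not transcribed.
So SibZ is not produced.
Required activator SibZ is absent, so *lutP* is not transcribed.
So LutP is not produced.
With no repressor bound, *orvX* is transcribed.

ON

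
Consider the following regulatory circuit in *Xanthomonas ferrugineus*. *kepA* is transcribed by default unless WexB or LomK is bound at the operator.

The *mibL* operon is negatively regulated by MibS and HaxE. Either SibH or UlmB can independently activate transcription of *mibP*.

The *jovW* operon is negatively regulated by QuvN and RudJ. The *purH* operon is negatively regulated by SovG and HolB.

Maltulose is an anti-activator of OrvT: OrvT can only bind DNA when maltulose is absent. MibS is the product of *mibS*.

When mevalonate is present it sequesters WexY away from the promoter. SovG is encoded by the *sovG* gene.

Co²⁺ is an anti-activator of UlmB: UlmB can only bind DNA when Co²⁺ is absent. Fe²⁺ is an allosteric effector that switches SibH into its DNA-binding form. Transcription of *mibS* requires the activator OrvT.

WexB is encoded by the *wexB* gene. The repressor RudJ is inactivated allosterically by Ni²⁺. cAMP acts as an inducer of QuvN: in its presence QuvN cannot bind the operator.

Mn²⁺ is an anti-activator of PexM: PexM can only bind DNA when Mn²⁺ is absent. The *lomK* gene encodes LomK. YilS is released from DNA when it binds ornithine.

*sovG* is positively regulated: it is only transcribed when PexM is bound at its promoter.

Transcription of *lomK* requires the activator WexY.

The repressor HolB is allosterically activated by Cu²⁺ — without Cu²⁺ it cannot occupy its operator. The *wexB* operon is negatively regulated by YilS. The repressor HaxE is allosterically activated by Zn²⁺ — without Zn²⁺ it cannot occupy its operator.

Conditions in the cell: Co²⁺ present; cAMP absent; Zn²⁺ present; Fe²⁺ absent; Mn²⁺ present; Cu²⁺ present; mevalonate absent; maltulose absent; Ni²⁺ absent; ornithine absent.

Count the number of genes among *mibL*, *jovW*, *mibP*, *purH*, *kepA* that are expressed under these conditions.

Maltulose is absent, so OrvT is active.
No repressor is bound and OrvT is active, so *mibS* is transcribed.
So MibS is produced and active.
Zn²⁺ is present, so HaxE is active.
With repressor MibS bound, *mibL* is not transcribed.
→ *mibL* is OFF.
cAMP is absent, so QuvN is active.
Ni²⁺ is absent, so RudJ is active.
With repressor QuvN bound, *jovW* is not transcribed.
→ *jovW* is OFF.
Fe²⁺ is absent, so SibH is inactive.
Co²⁺ is present, so UlmB is inactive.
No activator is available at the *mibP* promoter, so *mibP* is not transcribed.
→ *mibP* is OFF.
Mn²⁺ is present, so PexM is inactive.
Required activator PexM is absent, so *sovG* is not transcribed.
So SovG is not produced.
Cu²⁺ is present, so HolB is active.
With repressor HolB bound, *purH* is not transcribed.
→ *purH* is OFF.
Ornithine is absent, so YilS is active.
With repressor YilS bound, *wexB* is not transcribed.
So WexB is not produced.
Mevalonate is absent, so WexY is active.
No repressor is bound and WexY is active, so *lomK* is transcribed.
So LomK is produced and active.
With repressor LomK bound, *kepA* is not transcribed.
→ *kepA* is OFF.
0 of the 5 genes are transcribed.

0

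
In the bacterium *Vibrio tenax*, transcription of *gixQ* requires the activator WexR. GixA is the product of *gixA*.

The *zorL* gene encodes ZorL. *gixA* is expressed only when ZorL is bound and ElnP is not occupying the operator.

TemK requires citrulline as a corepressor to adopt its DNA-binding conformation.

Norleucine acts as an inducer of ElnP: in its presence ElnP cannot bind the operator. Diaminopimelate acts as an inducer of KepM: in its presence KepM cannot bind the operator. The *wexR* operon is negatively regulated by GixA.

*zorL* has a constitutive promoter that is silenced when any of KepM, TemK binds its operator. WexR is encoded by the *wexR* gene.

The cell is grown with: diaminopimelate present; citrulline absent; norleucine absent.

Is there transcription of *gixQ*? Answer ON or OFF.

ON

Diaminopimelate is present, so KepM is inactive.
Citrulline is absent, so TemK is inactive.
With no repressor bound, *zorL* is transcribed.
So ZorL is produced and active.
Norleucine is absent, so ElnP is active.
With repressor ElnP bound, *gixA* is not transcribed.
So GixA is not produced.
With no repressor bound, *wexR* is transcribed.
So WexR is produced and active.
No repressor is bound and WexR is active, so *gixQ* is transcribed.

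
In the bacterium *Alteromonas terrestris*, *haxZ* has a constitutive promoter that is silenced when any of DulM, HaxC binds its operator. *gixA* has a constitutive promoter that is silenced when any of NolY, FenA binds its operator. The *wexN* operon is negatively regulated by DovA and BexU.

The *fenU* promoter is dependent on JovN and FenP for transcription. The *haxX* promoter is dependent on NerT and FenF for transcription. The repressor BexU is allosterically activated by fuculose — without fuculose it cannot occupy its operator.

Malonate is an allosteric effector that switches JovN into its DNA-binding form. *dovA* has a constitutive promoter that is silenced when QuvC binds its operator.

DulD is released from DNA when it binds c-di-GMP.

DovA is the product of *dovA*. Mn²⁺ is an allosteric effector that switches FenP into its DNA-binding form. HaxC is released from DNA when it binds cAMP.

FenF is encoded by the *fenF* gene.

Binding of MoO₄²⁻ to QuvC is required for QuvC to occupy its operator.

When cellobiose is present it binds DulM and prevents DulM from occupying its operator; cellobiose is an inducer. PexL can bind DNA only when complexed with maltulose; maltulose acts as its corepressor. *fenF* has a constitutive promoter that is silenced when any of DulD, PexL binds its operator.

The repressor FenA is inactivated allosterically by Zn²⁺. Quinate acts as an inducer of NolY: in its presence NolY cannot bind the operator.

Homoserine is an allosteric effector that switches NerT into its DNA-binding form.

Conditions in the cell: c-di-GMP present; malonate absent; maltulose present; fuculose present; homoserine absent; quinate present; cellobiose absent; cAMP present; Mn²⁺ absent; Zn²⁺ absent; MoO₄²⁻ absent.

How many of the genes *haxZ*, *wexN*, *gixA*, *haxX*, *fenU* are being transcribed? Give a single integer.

Cellobiose is absent, so DulM is active.
cAMP is present, so HaxC is inactive.
With repressor DulM bound, *haxZ* is not transcribed.
→ *haxZ* is OFF.
MoO₄²⁻ is absent, so QuvC is inactive.
With no repressor bound, *dovA* is transcribed.
So DovA is produced and active.
Fuculose is present, so BexU is active.
With repressor DovA bound, *wexN* is not transcribed.
→ *wexN* is OFF.
Quinate is present, so NolY is inactive.
Zn²⁺ is absent, so FenA is active.
With repressor FenA bound, *gixA* is not transcribed.
→ *gixA* is OFF.
Homoserine is absent, so NerT is inactive.
c-di-GMP is present, so DulD is inactive.
Maltulose is present, so PexL is active.
With repressor PexL bound, *fenF* is not transcribed.
So FenF is not produced.
Required activator NerT is absent, so *haxX* is not transcribed.
→ *haxX* is OFF.
Malonate is absent, so JovN is inactive.
Mn²⁺ is absent, so FenP is inactive.
Required activator JovN is absent, so *fenU* is not transcribed.
→ *fenU* is OFF.
0 of the 5 genes are transcribed.

0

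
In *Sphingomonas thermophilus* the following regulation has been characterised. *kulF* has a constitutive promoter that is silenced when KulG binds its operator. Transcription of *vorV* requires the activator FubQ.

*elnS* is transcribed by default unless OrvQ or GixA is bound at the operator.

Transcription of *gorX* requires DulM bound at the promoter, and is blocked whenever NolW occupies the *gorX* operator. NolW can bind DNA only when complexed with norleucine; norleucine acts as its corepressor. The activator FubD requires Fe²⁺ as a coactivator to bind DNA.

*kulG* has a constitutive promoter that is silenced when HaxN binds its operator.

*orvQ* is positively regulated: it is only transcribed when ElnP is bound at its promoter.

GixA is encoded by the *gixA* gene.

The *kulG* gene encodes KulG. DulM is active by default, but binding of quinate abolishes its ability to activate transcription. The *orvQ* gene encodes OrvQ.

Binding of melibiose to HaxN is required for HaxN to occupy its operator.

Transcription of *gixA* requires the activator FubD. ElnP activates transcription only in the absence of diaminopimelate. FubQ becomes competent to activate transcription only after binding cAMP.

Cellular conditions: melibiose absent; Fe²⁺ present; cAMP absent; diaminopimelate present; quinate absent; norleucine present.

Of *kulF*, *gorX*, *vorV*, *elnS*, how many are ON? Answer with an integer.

Melibiose is absent, so HaxN is inactive.
With no repressor bound, *kulG* is transcribed.
So KulG is produced and active.
With repressor KulG bound, *kulF* is not transcribed.
→ *kulF* is OFF.
Quinate is absent, so DulM is active.
Norleucine is present, so NolW is active.
With repressor NolW bound, *gorX* is not transcribed.
→ *gorX* is OFF.
cAMP is absent, so FubQ is inactive.
Required activator FubQ is absent, so *vorV* is not transcribed.
→ *vorV* is OFF.
Diaminopimelate is present, so ElnP is inactive.
Required activator ElnP is absent, so *orvQ* is not transcribed.
So OrvQ is not produced.
Fe²⁺ is present, so FubD is active.
No repressor is bound and FubD is active, so *gixA* is transcribed.
So GixA is produced and active.
With repressor GixA bound, *elnS* is not transcribed.
→ *elnS* is OFF.
0 of the 4 genes are transcribed.

0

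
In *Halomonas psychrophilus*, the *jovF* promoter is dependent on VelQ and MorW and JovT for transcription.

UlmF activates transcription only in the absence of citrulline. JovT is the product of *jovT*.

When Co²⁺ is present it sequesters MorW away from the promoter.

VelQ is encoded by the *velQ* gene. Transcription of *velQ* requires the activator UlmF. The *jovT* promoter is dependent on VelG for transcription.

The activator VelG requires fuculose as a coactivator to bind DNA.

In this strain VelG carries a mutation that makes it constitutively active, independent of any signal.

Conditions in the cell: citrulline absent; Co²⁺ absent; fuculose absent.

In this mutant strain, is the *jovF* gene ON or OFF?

ON

Citrulline is absent, so UlmF is active.
No repressor is bound and UlmF is active, so *velQ* is transcribed.
So VelQ is produced and active.
Co²⁺ is absent, so MorW is active.
VelG is constitutively active in this strain.
No repressor is bound and VelG is active, so *jovT* is transcribed.
So JovT is produced and active.
No repressor is bound and VelQ and MorW and JovT are active, so *jovF* is transcribed.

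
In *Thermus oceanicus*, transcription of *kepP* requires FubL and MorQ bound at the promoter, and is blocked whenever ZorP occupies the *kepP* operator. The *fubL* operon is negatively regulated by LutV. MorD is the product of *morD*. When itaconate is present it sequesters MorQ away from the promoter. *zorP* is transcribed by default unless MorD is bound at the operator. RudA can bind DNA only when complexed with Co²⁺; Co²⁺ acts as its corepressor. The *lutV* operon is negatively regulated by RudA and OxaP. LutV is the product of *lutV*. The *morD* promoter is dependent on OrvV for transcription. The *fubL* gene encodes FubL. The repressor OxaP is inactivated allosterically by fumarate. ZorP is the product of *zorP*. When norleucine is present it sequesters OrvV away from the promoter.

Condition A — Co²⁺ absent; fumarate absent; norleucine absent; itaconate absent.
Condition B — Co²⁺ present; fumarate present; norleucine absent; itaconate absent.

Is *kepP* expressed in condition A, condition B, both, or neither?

Condition A:
Co²⁺ is absent, so RudA is inactive.
Fumarate is absent, so OxaP is active.
With repressor OxaP bound, *lutV* is not transcribed.
So LutV is not produced.
With no repressor bound, *fubL* is transcribed.
So FubL is produced and active.
Norleucine is absent, so OrvV is active.
No repressor is bound and OrvV is active, so *morD* is transcribed.
So MorD is produced and active.
With repressor MorD bound, *zorP* is not transcribed.
So ZorP is not produced.
Itaconate is absent, so MorQ is active.
No repressor is bound and FubL and MorQ are active, so *kepP* is transcribed.
→ *kepP* is ON in A.
Condition B:
Co²⁺ is present, so RudA is active.
Fumarate is present, so OxaP is inactive.
With repressor RudA bound, *lutV* is not transcribed.
So LutV is not produced.
With no repressor bound, *fubL* is transcribed.
So FubL is produced and active.
Norleucine is absent, so OrvV is active.
No repressor is bound and OrvV is active, so *morD* is transcribed.
So MorD is produced and active.
With repressor MorD bound, *zorP* is not transcribed.
So ZorP is not produced.
Itaconate is absent, so MorQ is active.
No repressor is bound and FubL and MorQ are active, so *kepP* is transcribed.
→ *kepP* is ON in B.

both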